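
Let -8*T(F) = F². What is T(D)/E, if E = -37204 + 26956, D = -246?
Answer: 5043/6832 ≈ 0.73814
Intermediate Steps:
E = -10248
T(F) = -F²/8
T(D)/E = -⅛*(-246)²/(-10248) = -⅛*60516*(-1/10248) = -15129/2*(-1/10248) = 5043/6832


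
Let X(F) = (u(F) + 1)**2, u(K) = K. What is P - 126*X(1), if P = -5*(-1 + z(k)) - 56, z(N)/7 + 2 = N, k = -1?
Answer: -450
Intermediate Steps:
z(N) = -14 + 7*N
P = 54 (P = -5*(-1 + (-14 + 7*(-1))) - 56 = -5*(-1 + (-14 - 7)) - 56 = -5*(-1 - 21) - 56 = -5*(-22) - 56 = -1*(-110) - 56 = 110 - 56 = 54)
X(F) = (1 + F)**2 (X(F) = (F + 1)**2 = (1 + F)**2)
P - 126*X(1) = 54 - 126*(1 + 1)**2 = 54 - 126*2**2 = 54 - 126*4 = 54 - 504 = -450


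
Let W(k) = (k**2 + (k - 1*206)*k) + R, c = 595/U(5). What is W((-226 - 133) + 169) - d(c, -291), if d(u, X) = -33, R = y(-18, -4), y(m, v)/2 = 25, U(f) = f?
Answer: 111423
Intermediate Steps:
y(m, v) = 50 (y(m, v) = 2*25 = 50)
c = 119 (c = 595/5 = 595*(1/5) = 119)
R = 50
W(k) = 50 + k**2 + k*(-206 + k) (W(k) = (k**2 + (k - 1*206)*k) + 50 = (k**2 + (k - 206)*k) + 50 = (k**2 + (-206 + k)*k) + 50 = (k**2 + k*(-206 + k)) + 50 = 50 + k**2 + k*(-206 + k))
W((-226 - 133) + 169) - d(c, -291) = (50 - 206*((-226 - 133) + 169) + 2*((-226 - 133) + 169)**2) - 1*(-33) = (50 - 206*(-359 + 169) + 2*(-359 + 169)**2) + 33 = (50 - 206*(-190) + 2*(-190)**2) + 33 = (50 + 39140 + 2*36100) + 33 = (50 + 39140 + 72200) + 33 = 111390 + 33 = 111423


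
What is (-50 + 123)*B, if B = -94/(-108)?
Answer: 3431/54 ≈ 63.537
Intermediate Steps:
B = 47/54 (B = -94*(-1/108) = 47/54 ≈ 0.87037)
(-50 + 123)*B = (-50 + 123)*(47/54) = 73*(47/54) = 3431/54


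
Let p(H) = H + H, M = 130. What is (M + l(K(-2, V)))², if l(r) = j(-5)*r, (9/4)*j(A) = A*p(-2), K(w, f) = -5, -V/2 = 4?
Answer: 592900/81 ≈ 7319.8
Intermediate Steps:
V = -8 (V = -2*4 = -8)
p(H) = 2*H
j(A) = -16*A/9 (j(A) = 4*(A*(2*(-2)))/9 = 4*(A*(-4))/9 = 4*(-4*A)/9 = -16*A/9)
l(r) = 80*r/9 (l(r) = (-16/9*(-5))*r = 80*r/9)
(M + l(K(-2, V)))² = (130 + (80/9)*(-5))² = (130 - 400/9)² = (770/9)² = 592900/81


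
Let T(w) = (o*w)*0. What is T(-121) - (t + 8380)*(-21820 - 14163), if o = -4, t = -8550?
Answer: -6117110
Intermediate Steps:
T(w) = 0 (T(w) = -4*w*0 = 0)
T(-121) - (t + 8380)*(-21820 - 14163) = 0 - (-8550 + 8380)*(-21820 - 14163) = 0 - (-170)*(-35983) = 0 - 1*6117110 = 0 - 6117110 = -6117110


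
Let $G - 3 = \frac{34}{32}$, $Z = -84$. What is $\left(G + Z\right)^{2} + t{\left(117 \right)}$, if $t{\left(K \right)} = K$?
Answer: $\frac{1665793}{256} \approx 6507.0$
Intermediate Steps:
$G = \frac{65}{16}$ ($G = 3 + \frac{34}{32} = 3 + 34 \cdot \frac{1}{32} = 3 + \frac{17}{16} = \frac{65}{16} \approx 4.0625$)
$\left(G + Z\right)^{2} + t{\left(117 \right)} = \left(\frac{65}{16} - 84\right)^{2} + 117 = \left(- \frac{1279}{16}\right)^{2} + 117 = \frac{1635841}{256} + 117 = \frac{1665793}{256}$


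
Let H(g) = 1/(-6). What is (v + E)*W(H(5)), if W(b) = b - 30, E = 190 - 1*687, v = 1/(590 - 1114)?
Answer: 47137649/3144 ≈ 14993.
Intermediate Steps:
H(g) = -⅙
v = -1/524 (v = 1/(-524) = -1/524 ≈ -0.0019084)
E = -497 (E = 190 - 687 = -497)
W(b) = -30 + b
(v + E)*W(H(5)) = (-1/524 - 497)*(-30 - ⅙) = -260429/524*(-181/6) = 47137649/3144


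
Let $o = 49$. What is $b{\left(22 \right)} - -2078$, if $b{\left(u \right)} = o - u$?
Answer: $2105$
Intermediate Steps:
$b{\left(u \right)} = 49 - u$
$b{\left(22 \right)} - -2078 = \left(49 - 22\right) - -2078 = \left(49 - 22\right) + 2078 = 27 + 2078 = 2105$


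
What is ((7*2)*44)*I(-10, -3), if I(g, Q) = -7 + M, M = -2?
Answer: -5544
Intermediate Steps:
I(g, Q) = -9 (I(g, Q) = -7 - 2 = -9)
((7*2)*44)*I(-10, -3) = ((7*2)*44)*(-9) = (14*44)*(-9) = 616*(-9) = -5544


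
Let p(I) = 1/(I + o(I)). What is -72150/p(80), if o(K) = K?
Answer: -11544000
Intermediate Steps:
p(I) = 1/(2*I) (p(I) = 1/(I + I) = 1/(2*I))
-72150/p(80) = -72150/((1/2)/80) = -72150/((1/2)*(1/80)) = -72150/1/160 = -72150*160 = -11544000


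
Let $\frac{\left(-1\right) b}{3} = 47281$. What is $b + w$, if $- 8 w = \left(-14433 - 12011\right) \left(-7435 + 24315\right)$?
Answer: $55654997$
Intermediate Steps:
$b = -141843$ ($b = \left(-3\right) 47281 = -141843$)
$w = 55796840$ ($w = - \frac{\left(-14433 - 12011\right) \left(-7435 + 24315\right)}{8} = - \frac{\left(-26444\right) 16880}{8} = \left(- \frac{1}{8}\right) \left(-446374720\right) = 55796840$)
$b + w = -141843 + 55796840 = 55654997$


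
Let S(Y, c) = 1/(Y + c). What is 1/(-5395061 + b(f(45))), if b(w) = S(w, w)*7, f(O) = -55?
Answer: -110/593456717 ≈ -1.8535e-7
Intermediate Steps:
b(w) = 7/(2*w) (b(w) = 7/(w + w) = 7/(2*w))
1/(-5395061 + b(f(45))) = 1/(-5395061 + (7/2)/(-55)) = 1/(-5395061 + (7/2)*(-1/55)) = 1/(-5395061 - 7/110) = 1/(-593456717/110) = -110/593456717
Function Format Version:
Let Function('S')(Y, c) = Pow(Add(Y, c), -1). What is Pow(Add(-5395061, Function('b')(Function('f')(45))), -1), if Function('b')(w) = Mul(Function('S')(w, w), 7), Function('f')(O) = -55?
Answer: Rational(-110, 593456717) ≈ -1.8535e-7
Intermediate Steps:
Function('b')(w) = Mul(Rational(7, 2), Pow(w, -1)) (Function('b')(w) = Mul(Pow(Add(w, w), -1), 7) = Mul(Pow(Mul(2, w), -1), 7) = Mul(Mul(Rational(1, 2), Pow(w, -1)), 7) = Mul(Rational(7, 2), Pow(w, -1)))
Pow(Add(-5395061, Function('b')(Function('f')(45))), -1) = Pow(Add(-5395061, Mul(Rational(7, 2), Pow(-55, -1))), -1) = Pow(Add(-5395061, Mul(Rational(7, 2), Rational(-1, 55))), -1) = Pow(Add(-5395061, Rational(-7, 110)), -1) = Pow(Rational(-593456717, 110), -1) = Rational(-110, 593456717)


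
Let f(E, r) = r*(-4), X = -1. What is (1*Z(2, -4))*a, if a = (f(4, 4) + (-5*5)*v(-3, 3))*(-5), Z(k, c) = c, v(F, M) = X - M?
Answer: 1680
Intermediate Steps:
v(F, M) = -1 - M
f(E, r) = -4*r
a = -420 (a = (-4*4 + (-5*5)*(-1 - 1*3))*(-5) = (-16 - 25*(-1 - 3))*(-5) = (-16 - 25*(-4))*(-5) = (-16 + 100)*(-5) = 84*(-5) = -420)
(1*Z(2, -4))*a = (1*(-4))*(-420) = -4*(-420) = 1680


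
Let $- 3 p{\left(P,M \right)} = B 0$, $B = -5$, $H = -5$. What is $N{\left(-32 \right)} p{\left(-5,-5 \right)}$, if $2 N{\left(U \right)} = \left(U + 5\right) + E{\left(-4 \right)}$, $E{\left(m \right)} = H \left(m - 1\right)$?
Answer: $0$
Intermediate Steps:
$E{\left(m \right)} = 5 - 5 m$ ($E{\left(m \right)} = - 5 \left(m - 1\right) = - 5 \left(-1 + m\right) = 5 - 5 m$)
$p{\left(P,M \right)} = 0$ ($p{\left(P,M \right)} = - \frac{\left(-5\right) 0}{3} = \left(- \frac{1}{3}\right) 0 = 0$)
$N{\left(U \right)} = 15 + \frac{U}{2}$ ($N{\left(U \right)} = \frac{\left(U + 5\right) + \left(5 - -20\right)}{2} = \frac{\left(5 + U\right) + \left(5 + 20\right)}{2} = \frac{\left(5 + U\right) + 25}{2} = \frac{30 + U}{2} = 15 + \frac{U}{2}$)
$N{\left(-32 \right)} p{\left(-5,-5 \right)} = \left(15 + \frac{1}{2} \left(-32\right)\right) 0 = \left(15 - 16\right) 0 = \left(-1\right) 0 = 0$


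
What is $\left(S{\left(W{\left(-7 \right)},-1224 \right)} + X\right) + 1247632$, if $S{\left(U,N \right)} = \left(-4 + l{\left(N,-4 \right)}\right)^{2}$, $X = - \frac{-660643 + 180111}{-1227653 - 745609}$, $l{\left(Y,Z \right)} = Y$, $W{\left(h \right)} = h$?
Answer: $\frac{2718775929430}{986631} \approx 2.7556 \cdot 10^{6}$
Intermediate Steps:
$X = - \frac{240266}{986631}$ ($X = - \frac{-480532}{-1227653 - 745609} = - \frac{-480532}{-1973262} = - \frac{\left(-480532\right) \left(-1\right)}{1973262} = \left(-1\right) \frac{240266}{986631} = - \frac{240266}{986631} \approx -0.24352$)
$S{\left(U,N \right)} = \left(-4 + N\right)^{2}$
$\left(S{\left(W{\left(-7 \right)},-1224 \right)} + X\right) + 1247632 = \left(\left(-4 - 1224\right)^{2} - \frac{240266}{986631}\right) + 1247632 = \left(\left(-1228\right)^{2} - \frac{240266}{986631}\right) + 1247632 = \left(1507984 - \frac{240266}{986631}\right) + 1247632 = \frac{1487823521638}{986631} + 1247632 = \frac{2718775929430}{986631}$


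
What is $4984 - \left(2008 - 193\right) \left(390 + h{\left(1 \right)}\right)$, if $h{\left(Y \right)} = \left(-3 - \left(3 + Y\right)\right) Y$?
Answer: $-690161$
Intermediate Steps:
$h{\left(Y \right)} = Y \left(-6 - Y\right)$ ($h{\left(Y \right)} = \left(-6 - Y\right) Y = Y \left(-6 - Y\right)$)
$4984 - \left(2008 - 193\right) \left(390 + h{\left(1 \right)}\right) = 4984 - \left(2008 - 193\right) \left(390 - 1 \left(6 + 1\right)\right) = 4984 - 1815 \left(390 - 1 \cdot 7\right) = 4984 - 1815 \left(390 - 7\right) = 4984 - 1815 \cdot 383 = 4984 - 695145 = -690161$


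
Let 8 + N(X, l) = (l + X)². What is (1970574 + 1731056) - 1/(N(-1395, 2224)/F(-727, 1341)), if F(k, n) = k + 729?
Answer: 2543882289788/687233 ≈ 3.7016e+6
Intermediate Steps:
N(X, l) = -8 + (X + l)² (N(X, l) = -8 + (l + X)² = -8 + (X + l)²)
F(k, n) = 729 + k
(1970574 + 1731056) - 1/(N(-1395, 2224)/F(-727, 1341)) = (1970574 + 1731056) - 1/((-8 + (-1395 + 2224)²)/(729 - 727)) = 3701630 - 1/((-8 + 829²)/2) = 3701630 - 1/((-8 + 687241)*(½)) = 3701630 - 1/(687233*(½)) = 3701630 - 1/687233/2 = 3701630 - 1*2/687233 = 3701630 - 2/687233 = 2543882289788/687233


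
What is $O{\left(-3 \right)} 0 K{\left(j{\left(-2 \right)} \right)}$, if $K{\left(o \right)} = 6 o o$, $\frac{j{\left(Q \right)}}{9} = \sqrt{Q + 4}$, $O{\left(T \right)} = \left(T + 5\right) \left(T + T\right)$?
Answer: $0$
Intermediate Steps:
$O{\left(T \right)} = 2 T \left(5 + T\right)$ ($O{\left(T \right)} = \left(5 + T\right) 2 T = 2 T \left(5 + T\right)$)
$j{\left(Q \right)} = 9 \sqrt{4 + Q}$ ($j{\left(Q \right)} = 9 \sqrt{Q + 4} = 9 \sqrt{4 + Q}$)
$K{\left(o \right)} = 6 o^{2}$
$O{\left(-3 \right)} 0 K{\left(j{\left(-2 \right)} \right)} = 2 \left(-3\right) \left(5 - 3\right) 0 \cdot 6 \left(9 \sqrt{4 - 2}\right)^{2} = 2 \left(-3\right) 2 \cdot 0 \cdot 6 \left(9 \sqrt{2}\right)^{2} = \left(-12\right) 0 \cdot 6 \cdot 162 = 0 \cdot 972 = 0$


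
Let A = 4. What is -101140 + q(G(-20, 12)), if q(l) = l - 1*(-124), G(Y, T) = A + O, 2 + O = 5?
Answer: -101009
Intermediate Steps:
O = 3 (O = -2 + 5 = 3)
G(Y, T) = 7 (G(Y, T) = 4 + 3 = 7)
q(l) = 124 + l (q(l) = l + 124 = 124 + l)
-101140 + q(G(-20, 12)) = -101140 + (124 + 7) = -101140 + 131 = -101009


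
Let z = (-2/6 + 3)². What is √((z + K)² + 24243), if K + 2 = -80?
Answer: √2417959/9 ≈ 172.78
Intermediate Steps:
K = -82 (K = -2 - 80 = -82)
z = 64/9 (z = (-2*⅙ + 3)² = (-⅓ + 3)² = (8/3)² = 64/9 ≈ 7.1111)
√((z + K)² + 24243) = √((64/9 - 82)² + 24243) = √((-674/9)² + 24243) = √(454276/81 + 24243) = √(2417959/81) = √2417959/9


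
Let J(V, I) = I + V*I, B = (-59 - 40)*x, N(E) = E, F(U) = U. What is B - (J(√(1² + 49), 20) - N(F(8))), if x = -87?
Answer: 8601 - 100*√2 ≈ 8459.6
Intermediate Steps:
B = 8613 (B = (-59 - 40)*(-87) = -99*(-87) = 8613)
J(V, I) = I + I*V
B - (J(√(1² + 49), 20) - N(F(8))) = 8613 - (20*(1 + √(1² + 49)) - 1*8) = 8613 - (20*(1 + √(1 + 49)) - 8) = 8613 - (20*(1 + √50) - 8) = 8613 - (20*(1 + 5*√2) - 8) = 8613 - ((20 + 100*√2) - 8) = 8613 - (12 + 100*√2) = 8613 + (-12 - 100*√2) = 8601 - 100*√2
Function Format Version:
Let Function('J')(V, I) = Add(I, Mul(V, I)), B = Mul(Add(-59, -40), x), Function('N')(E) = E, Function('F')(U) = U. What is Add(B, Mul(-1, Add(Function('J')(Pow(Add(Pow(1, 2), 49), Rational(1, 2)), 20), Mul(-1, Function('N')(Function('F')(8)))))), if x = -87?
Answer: Add(8601, Mul(-100, Pow(2, Rational(1, 2)))) ≈ 8459.6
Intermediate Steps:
B = 8613 (B = Mul(Add(-59, -40), -87) = Mul(-99, -87) = 8613)
Function('J')(V, I) = Add(I, Mul(I, V))
Add(B, Mul(-1, Add(Function('J')(Pow(Add(Pow(1, 2), 49), Rational(1, 2)), 20), Mul(-1, Function('N')(Function('F')(8)))))) = Add(8613, Mul(-1, Add(Mul(20, Add(1, Pow(Add(Pow(1, 2), 49), Rational(1, 2)))), Mul(-1, 8)))) = Add(8613, Mul(-1, Add(Mul(20, Add(1, Pow(Add(1, 49), Rational(1, 2)))), -8))) = Add(8613, Mul(-1, Add(Mul(20, Add(1, Pow(50, Rational(1, 2)))), -8))) = Add(8613, Mul(-1, Add(Mul(20, Add(1, Mul(5, Pow(2, Rational(1, 2))))), -8))) = Add(8613, Mul(-1, Add(Add(20, Mul(100, Pow(2, Rational(1, 2)))), -8))) = Add(8613, Mul(-1, Add(12, Mul(100, Pow(2, Rational(1, 2)))))) = Add(8613, Add(-12, Mul(-100, Pow(2, Rational(1, 2))))) = Add(8601, Mul(-100, Pow(2, Rational(1, 2))))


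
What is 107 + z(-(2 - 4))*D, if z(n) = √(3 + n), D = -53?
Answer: 107 - 53*√5 ≈ -11.512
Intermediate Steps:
107 + z(-(2 - 4))*D = 107 + √(3 - (2 - 4))*(-53) = 107 + √(3 - 1*(-2))*(-53) = 107 + √(3 + 2)*(-53) = 107 + √5*(-53) = 107 - 53*√5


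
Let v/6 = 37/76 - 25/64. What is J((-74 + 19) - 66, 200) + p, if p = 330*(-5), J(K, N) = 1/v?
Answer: -578542/351 ≈ -1648.3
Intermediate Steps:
v = 351/608 (v = 6*(37/76 - 25/64) = 6*(117/1216) = 351/608 ≈ 0.57730)
J(K, N) = 608/351 (J(K, N) = 1/(351/608) = 608/351)
p = -1650
J((-74 + 19) - 66, 200) + p = 608/351 - 1650 = -578542/351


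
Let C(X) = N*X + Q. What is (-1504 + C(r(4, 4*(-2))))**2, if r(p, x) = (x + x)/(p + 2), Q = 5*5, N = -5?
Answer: 19333609/9 ≈ 2.1482e+6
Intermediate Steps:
Q = 25
r(p, x) = 2*x/(2 + p) (r(p, x) = (2*x)/(2 + p) = 2*x/(2 + p))
C(X) = 25 - 5*X (C(X) = -5*X + 25 = 25 - 5*X)
(-1504 + C(r(4, 4*(-2))))**2 = (-1504 + (25 - 10*4*(-2)/(2 + 4)))**2 = (-1504 + (25 - 10*(-8)/6))**2 = (-1504 + (25 - 5*(-8/3)))**2 = (-1504 + (25 + 40/3))**2 = (-1504 + 115/3)**2 = (-4397/3)**2 = 19333609/9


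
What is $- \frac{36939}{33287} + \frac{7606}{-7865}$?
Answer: $- \frac{543706157}{261802255} \approx -2.0768$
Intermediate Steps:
$- \frac{36939}{33287} + \frac{7606}{-7865} = \left(-36939\right) \frac{1}{33287} + 7606 \left(- \frac{1}{7865}\right) = - \frac{36939}{33287} - \frac{7606}{7865} = - \frac{543706157}{261802255}$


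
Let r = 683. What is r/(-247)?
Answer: -683/247 ≈ -2.7652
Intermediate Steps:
r/(-247) = 683/(-247) = 683*(-1/247) = -683/247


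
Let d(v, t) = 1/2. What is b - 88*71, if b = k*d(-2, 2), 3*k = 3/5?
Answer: -62479/10 ≈ -6247.9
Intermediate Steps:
d(v, t) = ½
k = ⅕ (k = (3/5)/3 = (3*(⅕))/3 = (⅓)*(⅗) = ⅕ ≈ 0.20000)
b = ⅒ (b = (⅕)*(½) = ⅒ ≈ 0.10000)
b - 88*71 = ⅒ - 88*71 = ⅒ - 6248 = -62479/10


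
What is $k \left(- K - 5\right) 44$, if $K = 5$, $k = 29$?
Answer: $-12760$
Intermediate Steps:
$k \left(- K - 5\right) 44 = 29 \left(\left(-1\right) 5 - 5\right) 44 = 29 \left(-5 - 5\right) 44 = 29 \left(-10\right) 44 = \left(-290\right) 44 = -12760$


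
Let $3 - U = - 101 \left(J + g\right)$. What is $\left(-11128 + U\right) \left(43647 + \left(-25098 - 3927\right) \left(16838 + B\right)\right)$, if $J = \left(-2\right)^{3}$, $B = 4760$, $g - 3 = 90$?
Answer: $1592169289620$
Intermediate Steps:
$g = 93$ ($g = 3 + 90 = 93$)
$J = -8$
$U = 8588$ ($U = 3 - - 101 \left(-8 + 93\right) = 3 - \left(-101\right) 85 = 3 - -8585 = 3 + 8585 = 8588$)
$\left(-11128 + U\right) \left(43647 + \left(-25098 - 3927\right) \left(16838 + B\right)\right) = \left(-11128 + 8588\right) \left(43647 + \left(-25098 - 3927\right) \left(16838 + 4760\right)\right) = - 2540 \left(43647 - 626881950\right) = \left(-2540\right) \left(-626838303\right) = 1592169289620$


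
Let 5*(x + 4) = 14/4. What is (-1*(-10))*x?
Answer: -33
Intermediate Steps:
x = -33/10 (x = -4 + (14/4)/5 = -4 + (14*(1/4))/5 = -4 + (1/5)*(7/2) = -4 + 7/10 = -33/10 ≈ -3.3000)
(-1*(-10))*x = -1*(-10)*(-33/10) = 10*(-33/10) = -33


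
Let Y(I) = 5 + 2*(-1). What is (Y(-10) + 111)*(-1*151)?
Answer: -17214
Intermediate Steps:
Y(I) = 3 (Y(I) = 5 - 2 = 3)
(Y(-10) + 111)*(-1*151) = (3 + 111)*(-1*151) = 114*(-151) = -17214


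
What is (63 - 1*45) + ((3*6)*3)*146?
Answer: 7902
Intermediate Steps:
(63 - 1*45) + ((3*6)*3)*146 = (63 - 45) + (18*3)*146 = 18 + 54*146 = 18 + 7884 = 7902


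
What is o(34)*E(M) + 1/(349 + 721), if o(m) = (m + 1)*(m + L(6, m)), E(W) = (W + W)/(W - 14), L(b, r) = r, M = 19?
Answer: 19354161/1070 ≈ 18088.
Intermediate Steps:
E(W) = 2*W/(-14 + W) (E(W) = (2*W)/(-14 + W) = 2*W/(-14 + W))
o(m) = 2*m*(1 + m) (o(m) = (m + 1)*(m + m) = (1 + m)*(2*m) = 2*m*(1 + m))
o(34)*E(M) + 1/(349 + 721) = (2*34*(1 + 34))*(2*19/(-14 + 19)) + 1/(349 + 721) = (2*34*35)*(2*19/5) + 1/1070 = 2380*(2*19*(1/5)) + 1/1070 = 2380*(38/5) + 1/1070 = 18088 + 1/1070 = 19354161/1070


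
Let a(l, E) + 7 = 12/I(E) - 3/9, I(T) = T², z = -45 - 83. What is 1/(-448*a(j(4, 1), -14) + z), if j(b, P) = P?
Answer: 21/65728 ≈ 0.00031950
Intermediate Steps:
z = -128
a(l, E) = -22/3 + 12/E² (a(l, E) = -7 + (12/(E²) - 3/9) = -7 + (12/E² - 3*⅑) = -7 + (12/E² - ⅓) = -7 + (-⅓ + 12/E²) = -22/3 + 12/E²)
1/(-448*a(j(4, 1), -14) + z) = 1/(-448*(-22/3 + 12/(-14)²) - 128) = 1/(-448*(-22/3 + 12*(1/196)) - 128) = 1/(-448*(-22/3 + 3/49) - 128) = 1/(-448*(-1069/147) - 128) = 1/(68416/21 - 128) = 1/(65728/21) = 21/65728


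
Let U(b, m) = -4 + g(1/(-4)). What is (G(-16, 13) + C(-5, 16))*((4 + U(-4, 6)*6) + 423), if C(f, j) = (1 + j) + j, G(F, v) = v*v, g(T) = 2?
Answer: 83830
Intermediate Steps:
U(b, m) = -2 (U(b, m) = -4 + 2 = -2)
G(F, v) = v²
C(f, j) = 1 + 2*j
(G(-16, 13) + C(-5, 16))*((4 + U(-4, 6)*6) + 423) = (13² + (1 + 2*16))*((4 - 2*6) + 423) = (169 + (1 + 32))*((4 - 12) + 423) = (169 + 33)*(-8 + 423) = 202*415 = 83830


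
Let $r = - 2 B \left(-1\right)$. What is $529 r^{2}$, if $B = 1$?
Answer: $2116$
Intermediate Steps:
$r = 2$ ($r = \left(-2\right) 1 \left(-1\right) = \left(-2\right) \left(-1\right) = 2$)
$529 r^{2} = 529 \cdot 2^{2} = 529 \cdot 4 = 2116$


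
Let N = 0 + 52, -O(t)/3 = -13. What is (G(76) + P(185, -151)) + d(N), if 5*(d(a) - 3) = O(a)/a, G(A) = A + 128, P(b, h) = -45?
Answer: 3243/20 ≈ 162.15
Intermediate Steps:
G(A) = 128 + A
O(t) = 39 (O(t) = -3*(-13) = 39)
N = 52
d(a) = 3 + 39/(5*a) (d(a) = 3 + (39/a)/5 = 3 + 39/(5*a))
(G(76) + P(185, -151)) + d(N) = ((128 + 76) - 45) + (3 + (39/5)/52) = (204 - 45) + (3 + (39/5)*(1/52)) = 159 + (3 + 3/20) = 159 + 63/20 = 3243/20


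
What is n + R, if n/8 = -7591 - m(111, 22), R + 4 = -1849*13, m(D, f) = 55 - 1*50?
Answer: -84809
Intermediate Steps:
m(D, f) = 5 (m(D, f) = 55 - 50 = 5)
R = -24041 (R = -4 - 1849*13 = -4 - 1*24037 = -4 - 24037 = -24041)
n = -60768 (n = 8*(-7591 - 1*5) = 8*(-7591 - 5) = 8*(-7596) = -60768)
n + R = -60768 - 24041 = -84809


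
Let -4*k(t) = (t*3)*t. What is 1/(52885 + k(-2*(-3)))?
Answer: 1/52858 ≈ 1.8919e-5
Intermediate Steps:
k(t) = -3*t²/4 (k(t) = -t*3*t/4 = -3*t*t/4 = -3*t²/4)
1/(52885 + k(-2*(-3))) = 1/(52885 - 3*(-2*(-3))²/4) = 1/(52885 - ¾*6²) = 1/(52885 - ¾*36) = 1/(52885 - 27) = 1/52858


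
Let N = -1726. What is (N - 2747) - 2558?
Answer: -7031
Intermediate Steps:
(N - 2747) - 2558 = (-1726 - 2747) - 2558 = -4473 - 2558 = -7031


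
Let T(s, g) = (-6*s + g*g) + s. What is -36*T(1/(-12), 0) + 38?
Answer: 23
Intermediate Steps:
T(s, g) = g² - 5*s (T(s, g) = (-6*s + g²) + s = (g² - 6*s) + s = g² - 5*s)
-36*T(1/(-12), 0) + 38 = -36*(0² - 5/(-12)) + 38 = -36*(0 - 5*(-1/12)) + 38 = -36*(0 + 5/12) + 38 = -36*5/12 + 38 = -15 + 38 = 23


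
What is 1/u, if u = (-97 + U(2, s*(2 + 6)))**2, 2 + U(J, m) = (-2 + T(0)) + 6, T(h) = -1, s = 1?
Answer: 1/9216 ≈ 0.00010851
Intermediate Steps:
U(J, m) = 1 (U(J, m) = -2 + ((-2 - 1) + 6) = -2 + (-3 + 6) = -2 + 3 = 1)
u = 9216 (u = (-97 + 1)**2 = (-96)**2 = 9216)
1/u = 1/9216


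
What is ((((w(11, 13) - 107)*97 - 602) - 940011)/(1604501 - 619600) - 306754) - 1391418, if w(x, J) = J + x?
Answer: -1672532249636/984901 ≈ -1.6982e+6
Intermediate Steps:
((((w(11, 13) - 107)*97 - 602) - 940011)/(1604501 - 619600) - 306754) - 1391418 = (((((13 + 11) - 107)*97 - 602) - 940011)/(1604501 - 619600) - 306754) - 1391418 = ((((24 - 107)*97 - 602) - 940011)/984901 - 306754) - 1391418 = (((-83*97 - 602) - 940011)*(1/984901) - 306754) - 1391418 = (((-8051 - 602) - 940011)*(1/984901) - 306754) - 1391418 = ((-8653 - 940011)*(1/984901) - 306754) - 1391418 = (-948664*1/984901 - 306754) - 1391418 = (-948664/984901 - 306754) - 1391418 = -302123270018/984901 - 1391418 = -1672532249636/984901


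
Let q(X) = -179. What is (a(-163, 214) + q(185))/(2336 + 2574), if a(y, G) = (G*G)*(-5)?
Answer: -229159/4910 ≈ -46.672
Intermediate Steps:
a(y, G) = -5*G² (a(y, G) = G²*(-5) = -5*G²)
(a(-163, 214) + q(185))/(2336 + 2574) = (-5*214² - 179)/(2336 + 2574) = (-5*45796 - 179)/4910 = (-228980 - 179)*(1/4910) = -229159*1/4910 = -229159/4910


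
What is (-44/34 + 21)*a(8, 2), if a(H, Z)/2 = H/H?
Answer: 670/17 ≈ 39.412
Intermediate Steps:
a(H, Z) = 2 (a(H, Z) = 2*(H/H) = 2*1 = 2)
(-44/34 + 21)*a(8, 2) = (-44/34 + 21)*2 = (-44*1/34 + 21)*2 = (-22/17 + 21)*2 = (335/17)*2 = 670/17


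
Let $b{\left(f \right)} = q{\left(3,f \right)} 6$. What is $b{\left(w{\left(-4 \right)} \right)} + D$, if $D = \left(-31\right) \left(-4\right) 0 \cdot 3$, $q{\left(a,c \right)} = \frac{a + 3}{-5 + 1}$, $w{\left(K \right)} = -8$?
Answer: $-9$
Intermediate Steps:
$q{\left(a,c \right)} = - \frac{3}{4} - \frac{a}{4}$ ($q{\left(a,c \right)} = \frac{3 + a}{-4} = \left(3 + a\right) \left(- \frac{1}{4}\right) = - \frac{3}{4} - \frac{a}{4}$)
$b{\left(f \right)} = -9$ ($b{\left(f \right)} = \left(- \frac{3}{4} - \frac{3}{4}\right) 6 = \left(- \frac{3}{2}\right) 6 = -9$)
$D = 0$ ($D = 124 \cdot 0 = 0$)
$b{\left(w{\left(-4 \right)} \right)} + D = -9 + 0 = -9$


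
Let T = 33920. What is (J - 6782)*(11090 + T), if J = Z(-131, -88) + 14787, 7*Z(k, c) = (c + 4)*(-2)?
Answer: 361385290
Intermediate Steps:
Z(k, c) = -8/7 - 2*c/7 (Z(k, c) = ((c + 4)*(-2))/7 = ((4 + c)*(-2))/7 = (-8 - 2*c)/7 = -8/7 - 2*c/7)
J = 14811 (J = (-8/7 - 2/7*(-88)) + 14787 = (-8/7 + 176/7) + 14787 = 24 + 14787 = 14811)
(J - 6782)*(11090 + T) = (14811 - 6782)*(11090 + 33920) = 8029*45010 = 361385290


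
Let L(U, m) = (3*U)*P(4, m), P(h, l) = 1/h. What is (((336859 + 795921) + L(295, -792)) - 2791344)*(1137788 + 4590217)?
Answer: -37995982254855/4 ≈ -9.4990e+12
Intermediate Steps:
L(U, m) = 3*U/4 (L(U, m) = (3*U)/4 = (3*U)*(¼) = 3*U/4)
(((336859 + 795921) + L(295, -792)) - 2791344)*(1137788 + 4590217) = (((336859 + 795921) + (¾)*295) - 2791344)*(1137788 + 4590217) = ((1132780 + 885/4) - 2791344)*5728005 = (4532005/4 - 2791344)*5728005 = -6633371/4*5728005 = -37995982254855/4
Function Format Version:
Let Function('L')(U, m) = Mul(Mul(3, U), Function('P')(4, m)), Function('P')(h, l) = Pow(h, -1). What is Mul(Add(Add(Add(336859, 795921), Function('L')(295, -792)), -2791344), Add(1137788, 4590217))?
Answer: Rational(-37995982254855, 4) ≈ -9.4990e+12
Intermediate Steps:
Function('L')(U, m) = Mul(Rational(3, 4), U) (Function('L')(U, m) = Mul(Mul(3, U), Pow(4, -1)) = Mul(Mul(3, U), Rational(1, 4)) = Mul(Rational(3, 4), U))
Mul(Add(Add(Add(336859, 795921), Function('L')(295, -792)), -2791344), Add(1137788, 4590217)) = Mul(Add(Add(Add(336859, 795921), Mul(Rational(3, 4), 295)), -2791344), Add(1137788, 4590217)) = Mul(Add(Add(1132780, Rational(885, 4)), -2791344), 5728005) = Mul(Add(Rational(4532005, 4), -2791344), 5728005) = Mul(Rational(-6633371, 4), 5728005) = Rational(-37995982254855, 4)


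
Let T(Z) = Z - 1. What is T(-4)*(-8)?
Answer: 40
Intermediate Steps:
T(Z) = -1 + Z
T(-4)*(-8) = (-1 - 4)*(-8) = -5*(-8) = 40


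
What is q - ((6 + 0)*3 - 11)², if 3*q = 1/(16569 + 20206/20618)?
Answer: -25110518519/512459772 ≈ -49.000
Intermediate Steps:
q = 10309/512459772 (q = 1/(3*(16569 + 20206/20618)) = 1/(3*(16569 + 20206*(1/20618))) = 1/(3*(16569 + 10103/10309)) = 1/(3*(170819924/10309)) = (⅓)*(10309/170819924) = 10309/512459772 ≈ 2.0117e-5)
q - ((6 + 0)*3 - 11)² = 10309/512459772 - ((6 + 0)*3 - 11)² = 10309/512459772 - (6*3 - 11)² = 10309/512459772 - (18 - 11)² = 10309/512459772 - 1*7² = 10309/512459772 - 1*49 = 10309/512459772 - 49 = -25110518519/512459772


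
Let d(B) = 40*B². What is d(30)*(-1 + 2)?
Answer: 36000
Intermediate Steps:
d(30)*(-1 + 2) = (40*30²)*(-1 + 2) = (40*900)*1 = 36000*1 = 36000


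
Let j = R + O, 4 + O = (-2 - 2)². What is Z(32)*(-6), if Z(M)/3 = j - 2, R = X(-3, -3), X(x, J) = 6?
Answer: -288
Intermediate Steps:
O = 12 (O = -4 + (-2 - 2)² = -4 + (-4)² = -4 + 16 = 12)
R = 6
j = 18 (j = 6 + 12 = 18)
Z(M) = 48 (Z(M) = 3*(18 - 2) = 3*16 = 48)
Z(32)*(-6) = 48*(-6) = -288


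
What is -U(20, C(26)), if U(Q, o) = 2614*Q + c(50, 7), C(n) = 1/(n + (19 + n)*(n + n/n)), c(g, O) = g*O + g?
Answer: -52680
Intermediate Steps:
c(g, O) = g + O*g (c(g, O) = O*g + g = g + O*g)
C(n) = 1/(n + (1 + n)*(19 + n)) (C(n) = 1/(n + (19 + n)*(n + 1)) = 1/(n + (19 + n)*(1 + n)) = 1/(n + (1 + n)*(19 + n)))
U(Q, o) = 400 + 2614*Q (U(Q, o) = 2614*Q + 50*(1 + 7) = 2614*Q + 50*8 = 2614*Q + 400 = 400 + 2614*Q)
-U(20, C(26)) = -(400 + 2614*20) = -(400 + 52280) = -1*52680 = -52680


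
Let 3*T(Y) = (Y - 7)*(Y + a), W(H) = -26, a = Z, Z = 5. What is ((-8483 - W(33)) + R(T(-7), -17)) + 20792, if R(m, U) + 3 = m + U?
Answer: 36973/3 ≈ 12324.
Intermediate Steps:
a = 5
T(Y) = (-7 + Y)*(5 + Y)/3 (T(Y) = ((Y - 7)*(Y + 5))/3 = ((-7 + Y)*(5 + Y))/3 = (-7 + Y)*(5 + Y)/3)
R(m, U) = -3 + U + m (R(m, U) = -3 + (m + U) = -3 + (U + m) = -3 + U + m)
((-8483 - W(33)) + R(T(-7), -17)) + 20792 = ((-8483 - 1*(-26)) + (-3 - 17 + (-35/3 - ⅔*(-7) + (⅓)*(-7)²))) + 20792 = ((-8483 + 26) + (-3 - 17 + (-35/3 + 14/3 + (⅓)*49))) + 20792 = (-8457 + (-3 - 17 + (-35/3 + 14/3 + 49/3))) + 20792 = (-8457 + (-3 - 17 + 28/3)) + 20792 = (-8457 - 32/3) + 20792 = -25403/3 + 20792 = 36973/3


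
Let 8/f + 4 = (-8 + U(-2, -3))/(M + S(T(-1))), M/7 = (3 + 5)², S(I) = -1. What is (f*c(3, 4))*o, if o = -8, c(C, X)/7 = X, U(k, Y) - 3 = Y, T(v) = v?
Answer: 200256/449 ≈ 446.00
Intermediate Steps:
U(k, Y) = 3 + Y
c(C, X) = 7*X
M = 448 (M = 7*(3 + 5)² = 7*8² = 7*64 = 448)
f = -894/449 (f = 8/(-4 + (-8 + (3 - 3))/(448 - 1)) = 8/(-4 + (-8 + 0)/447) = 8/(-4 - 8*1/447) = 8/(-4 - 8/447) = 8/(-1796/447) = 8*(-447/1796) = -894/449 ≈ -1.9911)
(f*c(3, 4))*o = -6258*4/449*(-8) = -894/449*28*(-8) = -25032/449*(-8) = 200256/449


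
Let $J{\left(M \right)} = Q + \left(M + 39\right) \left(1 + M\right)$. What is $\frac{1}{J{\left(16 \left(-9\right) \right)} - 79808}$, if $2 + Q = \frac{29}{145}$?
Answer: $- \frac{5}{323974} \approx -1.5433 \cdot 10^{-5}$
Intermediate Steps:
$Q = - \frac{9}{5}$ ($Q = -2 + \frac{29}{145} = -2 + 29 \cdot \frac{1}{145} = -2 + \frac{1}{5} = - \frac{9}{5} \approx -1.8$)
$J{\left(M \right)} = - \frac{9}{5} + \left(1 + M\right) \left(39 + M\right)$ ($J{\left(M \right)} = - \frac{9}{5} + \left(M + 39\right) \left(1 + M\right) = - \frac{9}{5} + \left(39 + M\right) \left(1 + M\right) = - \frac{9}{5} + \left(1 + M\right) \left(39 + M\right)$)
$\frac{1}{J{\left(16 \left(-9\right) \right)} - 79808} = \frac{1}{\left(\frac{186}{5} + \left(16 \left(-9\right)\right)^{2} + 40 \cdot 16 \left(-9\right)\right) - 79808} = \frac{1}{\left(\frac{186}{5} + \left(-144\right)^{2} + 40 \left(-144\right)\right) - 79808} = \frac{1}{\left(\frac{186}{5} + 20736 - 5760\right) - 79808} = \frac{1}{\frac{75066}{5} - 79808} = \frac{1}{- \frac{323974}{5}} = - \frac{5}{323974}$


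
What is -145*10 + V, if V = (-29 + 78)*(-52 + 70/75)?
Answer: -59284/15 ≈ -3952.3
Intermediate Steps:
V = -37534/15 (V = 49*(-52 + 70*(1/75)) = 49*(-52 + 14/15) = 49*(-766/15) = -37534/15 ≈ -2502.3)
-145*10 + V = -145*10 - 37534/15 = -1450 - 37534/15 = -59284/15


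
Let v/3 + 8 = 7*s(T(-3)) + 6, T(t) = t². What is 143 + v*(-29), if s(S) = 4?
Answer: -2119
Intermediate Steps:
v = 78 (v = -24 + 3*(7*4 + 6) = -24 + 3*(28 + 6) = -24 + 3*34 = -24 + 102 = 78)
143 + v*(-29) = 143 + 78*(-29) = 143 - 2262 = -2119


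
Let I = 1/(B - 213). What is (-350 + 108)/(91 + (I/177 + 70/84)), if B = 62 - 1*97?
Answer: -29264/11105 ≈ -2.6352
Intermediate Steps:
B = -35 (B = 62 - 97 = -35)
I = -1/248 (I = 1/(-35 - 213) = 1/(-248) = -1/248 ≈ -0.0040323)
(-350 + 108)/(91 + (I/177 + 70/84)) = (-350 + 108)/(91 + (-1/248/177 + 70/84)) = -242/(91 + (-1/248*1/177 + 70*(1/84))) = -242/(91 + (-1/43896 + ⅚)) = -242/(91 + 12193/14632) = -242/1343705/14632 = -242*14632/1343705 = -29264/11105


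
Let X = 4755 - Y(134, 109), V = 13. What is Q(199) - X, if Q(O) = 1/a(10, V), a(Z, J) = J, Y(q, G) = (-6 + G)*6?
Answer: -53780/13 ≈ -4136.9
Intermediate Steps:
Y(q, G) = -36 + 6*G
X = 4137 (X = 4755 - (-36 + 6*109) = 4755 - (-36 + 654) = 4755 - 1*618 = 4755 - 618 = 4137)
Q(O) = 1/13
Q(199) - X = 1/13 - 1*4137 = 1/13 - 4137 = -53780/13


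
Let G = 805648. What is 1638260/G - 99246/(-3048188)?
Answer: 317105113393/153485410364 ≈ 2.0660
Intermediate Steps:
1638260/G - 99246/(-3048188) = 1638260/805648 - 99246/(-3048188) = 1638260*(1/805648) - 99246*(-1/3048188) = 409565/201412 + 49623/1524094 = 317105113393/153485410364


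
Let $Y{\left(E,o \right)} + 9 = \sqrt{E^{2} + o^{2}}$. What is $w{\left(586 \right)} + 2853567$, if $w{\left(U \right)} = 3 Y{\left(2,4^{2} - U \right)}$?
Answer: $2853540 + 6 \sqrt{81226} \approx 2.8552 \cdot 10^{6}$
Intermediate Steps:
$Y{\left(E,o \right)} = -9 + \sqrt{E^{2} + o^{2}}$
$w{\left(U \right)} = -27 + 3 \sqrt{4 + \left(16 - U\right)^{2}}$ ($w{\left(U \right)} = 3 \left(-9 + \sqrt{2^{2} + \left(4^{2} - U\right)^{2}}\right) = 3 \left(-9 + \sqrt{4 + \left(16 - U\right)^{2}}\right) = -27 + 3 \sqrt{4 + \left(16 - U\right)^{2}}$)
$w{\left(586 \right)} + 2853567 = \left(-27 + 3 \sqrt{4 + \left(-16 + 586\right)^{2}}\right) + 2853567 = \left(-27 + 3 \sqrt{4 + 570^{2}}\right) + 2853567 = \left(-27 + 3 \sqrt{4 + 324900}\right) + 2853567 = \left(-27 + 3 \sqrt{324904}\right) + 2853567 = \left(-27 + 3 \cdot 2 \sqrt{81226}\right) + 2853567 = \left(-27 + 6 \sqrt{81226}\right) + 2853567 = 2853540 + 6 \sqrt{81226}$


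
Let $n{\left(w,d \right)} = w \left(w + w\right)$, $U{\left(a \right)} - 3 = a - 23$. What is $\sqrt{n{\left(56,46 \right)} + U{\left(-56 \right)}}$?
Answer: $2 \sqrt{1549} \approx 78.715$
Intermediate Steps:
$U{\left(a \right)} = -20 + a$ ($U{\left(a \right)} = 3 + \left(a - 23\right) = 3 + \left(-23 + a\right) = -20 + a$)
$n{\left(w,d \right)} = 2 w^{2}$ ($n{\left(w,d \right)} = w 2 w = 2 w^{2}$)
$\sqrt{n{\left(56,46 \right)} + U{\left(-56 \right)}} = \sqrt{2 \cdot 56^{2} - 76} = \sqrt{2 \cdot 3136 - 76} = \sqrt{6272 - 76} = \sqrt{6196} = 2 \sqrt{1549}$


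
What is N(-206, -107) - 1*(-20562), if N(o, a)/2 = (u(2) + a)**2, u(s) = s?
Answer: 42612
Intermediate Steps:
N(o, a) = 2*(2 + a)**2
N(-206, -107) - 1*(-20562) = 2*(2 - 107)**2 - 1*(-20562) = 2*(-105)**2 + 20562 = 2*11025 + 20562 = 22050 + 20562 = 42612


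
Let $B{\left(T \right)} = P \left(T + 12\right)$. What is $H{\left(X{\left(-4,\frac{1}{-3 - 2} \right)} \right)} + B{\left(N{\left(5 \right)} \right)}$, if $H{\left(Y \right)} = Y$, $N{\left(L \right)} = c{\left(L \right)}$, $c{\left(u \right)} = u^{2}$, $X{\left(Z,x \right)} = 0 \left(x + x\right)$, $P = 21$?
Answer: $777$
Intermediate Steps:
$X{\left(Z,x \right)} = 0$ ($X{\left(Z,x \right)} = 0 \cdot 2 x = 0$)
$N{\left(L \right)} = L^{2}$
$B{\left(T \right)} = 252 + 21 T$ ($B{\left(T \right)} = 21 \left(T + 12\right) = 21 \left(12 + T\right) = 252 + 21 T$)
$H{\left(X{\left(-4,\frac{1}{-3 - 2} \right)} \right)} + B{\left(N{\left(5 \right)} \right)} = 0 + \left(252 + 21 \cdot 5^{2}\right) = 0 + \left(252 + 21 \cdot 25\right) = 0 + \left(252 + 525\right) = 0 + 777 = 777$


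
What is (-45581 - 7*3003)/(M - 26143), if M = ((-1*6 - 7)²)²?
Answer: -33301/1209 ≈ -27.544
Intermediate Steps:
M = 28561 (M = ((-6 - 7)²)² = ((-13)²)² = 169² = 28561)
(-45581 - 7*3003)/(M - 26143) = (-45581 - 7*3003)/(28561 - 26143) = (-45581 - 21021)/2418 = -66602*1/2418 = -33301/1209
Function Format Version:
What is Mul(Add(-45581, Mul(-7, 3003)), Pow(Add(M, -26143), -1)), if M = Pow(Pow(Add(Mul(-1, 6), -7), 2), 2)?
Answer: Rational(-33301, 1209) ≈ -27.544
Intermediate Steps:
M = 28561 (M = Pow(Pow(Add(-6, -7), 2), 2) = Pow(Pow(-13, 2), 2) = Pow(169, 2) = 28561)
Mul(Add(-45581, Mul(-7, 3003)), Pow(Add(M, -26143), -1)) = Mul(Add(-45581, Mul(-7, 3003)), Pow(Add(28561, -26143), -1)) = Mul(Add(-45581, -21021), Pow(2418, -1)) = Mul(-66602, Rational(1, 2418)) = Rational(-33301, 1209)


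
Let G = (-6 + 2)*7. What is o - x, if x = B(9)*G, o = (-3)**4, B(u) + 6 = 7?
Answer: 109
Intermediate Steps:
B(u) = 1 (B(u) = -6 + 7 = 1)
G = -28 (G = -4*7 = -28)
o = 81
x = -28 (x = 1*(-28) = -28)
o - x = 81 - 1*(-28) = 81 + 28 = 109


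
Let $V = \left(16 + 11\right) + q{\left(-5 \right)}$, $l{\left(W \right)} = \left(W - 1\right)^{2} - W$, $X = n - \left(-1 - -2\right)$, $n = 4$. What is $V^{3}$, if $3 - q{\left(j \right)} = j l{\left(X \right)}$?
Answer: $42875$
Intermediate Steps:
$X = 3$ ($X = 4 - \left(-1 - -2\right) = 4 - \left(-1 + 2\right) = 4 - 1 = 3$)
$l{\left(W \right)} = \left(-1 + W\right)^{2} - W$
$q{\left(j \right)} = 3 - j$ ($q{\left(j \right)} = 3 - j \left(\left(-1 + 3\right)^{2} - 3\right) = 3 - j \left(2^{2} - 3\right) = 3 - j \left(4 - 3\right) = 3 - j 1 = 3 - j$)
$V = 35$ ($V = \left(16 + 11\right) + \left(3 - -5\right) = 27 + \left(3 + 5\right) = 27 + 8 = 35$)
$V^{3} = 35^{3} = 42875$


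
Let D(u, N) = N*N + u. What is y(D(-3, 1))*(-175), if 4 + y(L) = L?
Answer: 1050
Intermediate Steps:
D(u, N) = u + N² (D(u, N) = N² + u = u + N²)
y(L) = -4 + L
y(D(-3, 1))*(-175) = (-4 + (-3 + 1²))*(-175) = (-4 + (-3 + 1))*(-175) = (-4 - 2)*(-175) = -6*(-175) = 1050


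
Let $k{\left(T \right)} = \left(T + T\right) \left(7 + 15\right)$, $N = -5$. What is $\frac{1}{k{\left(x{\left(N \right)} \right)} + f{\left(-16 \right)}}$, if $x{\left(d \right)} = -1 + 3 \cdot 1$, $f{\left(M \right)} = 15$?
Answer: $\frac{1}{103} \approx 0.0097087$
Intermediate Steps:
$x{\left(d \right)} = 2$ ($x{\left(d \right)} = -1 + 3 = 2$)
$k{\left(T \right)} = 44 T$ ($k{\left(T \right)} = 2 T 22 = 44 T$)
$\frac{1}{k{\left(x{\left(N \right)} \right)} + f{\left(-16 \right)}} = \frac{1}{44 \cdot 2 + 15} = \frac{1}{88 + 15} = \frac{1}{103}$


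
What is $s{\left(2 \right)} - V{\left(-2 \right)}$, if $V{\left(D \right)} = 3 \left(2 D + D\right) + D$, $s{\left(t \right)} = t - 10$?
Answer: $12$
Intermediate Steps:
$s{\left(t \right)} = -10 + t$ ($s{\left(t \right)} = t - 10 = -10 + t$)
$V{\left(D \right)} = 10 D$ ($V{\left(D \right)} = 3 \cdot 3 D + D = 9 D + D = 10 D$)
$s{\left(2 \right)} - V{\left(-2 \right)} = \left(-10 + 2\right) - 10 \left(-2\right) = -8 - -20 = -8 + 20 = 12$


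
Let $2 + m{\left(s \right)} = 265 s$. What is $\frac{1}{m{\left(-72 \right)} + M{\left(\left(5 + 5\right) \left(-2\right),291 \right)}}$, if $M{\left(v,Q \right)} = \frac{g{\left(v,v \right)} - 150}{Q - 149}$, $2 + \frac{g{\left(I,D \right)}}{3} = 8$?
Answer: $- \frac{71}{1354888} \approx -5.2403 \cdot 10^{-5}$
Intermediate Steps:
$m{\left(s \right)} = -2 + 265 s$
$g{\left(I,D \right)} = 18$ ($g{\left(I,D \right)} = -6 + 3 \cdot 8 = -6 + 24 = 18$)
$M{\left(v,Q \right)} = - \frac{132}{-149 + Q}$ ($M{\left(v,Q \right)} = \frac{18 - 150}{Q - 149} = - \frac{132}{-149 + Q}$)
$\frac{1}{m{\left(-72 \right)} + M{\left(\left(5 + 5\right) \left(-2\right),291 \right)}} = \frac{1}{\left(-2 + 265 \left(-72\right)\right) - \frac{132}{-149 + 291}} = \frac{1}{\left(-2 - 19080\right) - \frac{132}{142}} = \frac{1}{-19082 - \frac{66}{71}} = \frac{1}{- \frac{1354888}{71}} = - \frac{71}{1354888}$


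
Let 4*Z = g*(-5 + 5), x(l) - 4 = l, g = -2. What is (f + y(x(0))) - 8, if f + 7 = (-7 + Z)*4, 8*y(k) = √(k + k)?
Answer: -43 + √2/4 ≈ -42.646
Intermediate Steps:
x(l) = 4 + l
y(k) = √2*√k/8 (y(k) = √(k + k)/8 = √(2*k)/8 = (√2*√k)/8 = √2*√k/8)
Z = 0 (Z = (-2*(-5 + 5))/4 = (-2*0)/4 = (¼)*0 = 0)
f = -35 (f = -7 + (-7 + 0)*4 = -7 - 7*4 = -7 - 28 = -35)
(f + y(x(0))) - 8 = (-35 + √2*√(4 + 0)/8) - 8 = (-35 + √2*√4/8) - 8 = (-35 + (⅛)*√2*2) - 8 = (-35 + √2/4) - 8 = -43 + √2/4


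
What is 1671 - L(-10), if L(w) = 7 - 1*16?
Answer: 1680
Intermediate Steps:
L(w) = -9 (L(w) = 7 - 16 = -9)
1671 - L(-10) = 1671 - 1*(-9) = 1671 + 9 = 1680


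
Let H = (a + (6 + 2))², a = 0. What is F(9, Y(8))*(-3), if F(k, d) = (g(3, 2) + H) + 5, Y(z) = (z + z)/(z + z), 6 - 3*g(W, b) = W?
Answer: -210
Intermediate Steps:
g(W, b) = 2 - W/3
Y(z) = 1 (Y(z) = (2*z)/((2*z)) = (2*z)*(1/(2*z)) = 1)
H = 64 (H = (0 + (6 + 2))² = (0 + 8)² = 8² = 64)
F(k, d) = 70 (F(k, d) = ((2 - ⅓*3) + 64) + 5 = ((2 - 1) + 64) + 5 = (1 + 64) + 5 = 65 + 5 = 70)
F(9, Y(8))*(-3) = 70*(-3) = -210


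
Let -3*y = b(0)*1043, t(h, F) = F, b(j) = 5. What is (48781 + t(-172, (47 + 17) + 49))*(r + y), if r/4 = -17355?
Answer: -3479215550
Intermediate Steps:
r = -69420 (r = 4*(-17355) = -69420)
y = -5215/3 (y = -5*1043/3 = -1/3*5215 = -5215/3 ≈ -1738.3)
(48781 + t(-172, (47 + 17) + 49))*(r + y) = (48781 + ((47 + 17) + 49))*(-69420 - 5215/3) = (48781 + (64 + 49))*(-213475/3) = (48781 + 113)*(-213475/3) = 48894*(-213475/3) = -3479215550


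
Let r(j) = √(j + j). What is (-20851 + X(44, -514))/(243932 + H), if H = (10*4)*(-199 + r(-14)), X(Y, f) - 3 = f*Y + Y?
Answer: -640369015/3480176849 + 217100*I*√7/3480176849 ≈ -0.184 + 0.00016505*I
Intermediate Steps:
r(j) = √2*√j (r(j) = √(2*j) = √2*√j)
X(Y, f) = 3 + Y + Y*f (X(Y, f) = 3 + (f*Y + Y) = 3 + (Y*f + Y) = 3 + (Y + Y*f) = 3 + Y + Y*f)
H = -7960 + 80*I*√7 (H = (10*4)*(-199 + √2*√(-14)) = 40*(-199 + √2*(I*√14)) = 40*(-199 + 2*I*√7) = -7960 + 80*I*√7 ≈ -7960.0 + 211.66*I)
(-20851 + X(44, -514))/(243932 + H) = (-20851 + (3 + 44 + 44*(-514)))/(243932 + (-7960 + 80*I*√7)) = (-20851 + (3 + 44 - 22616))/(235972 + 80*I*√7) = (-20851 - 22569)/(235972 + 80*I*√7) = -43420/(235972 + 80*I*√7)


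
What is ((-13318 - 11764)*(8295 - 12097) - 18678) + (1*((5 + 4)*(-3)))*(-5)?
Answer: 95343221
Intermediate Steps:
((-13318 - 11764)*(8295 - 12097) - 18678) + (1*((5 + 4)*(-3)))*(-5) = (-25082*(-3802) - 18678) + (1*(9*(-3)))*(-5) = (95361764 - 18678) + (1*(-27))*(-5) = 95343086 - 27*(-5) = 95343086 + 135 = 95343221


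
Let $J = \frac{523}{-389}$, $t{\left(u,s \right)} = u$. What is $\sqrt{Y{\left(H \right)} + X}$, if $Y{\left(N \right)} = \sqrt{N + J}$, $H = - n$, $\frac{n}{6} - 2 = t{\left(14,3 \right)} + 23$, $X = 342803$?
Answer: $\frac{\sqrt{51873292763 + 389 i \sqrt{35612561}}}{389} \approx 585.49 + 0.013101 i$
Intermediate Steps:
$n = 234$ ($n = 12 + 6 \left(14 + 23\right) = 12 + 6 \cdot 37 = 12 + 222 = 234$)
$H = -234$ ($H = \left(-1\right) 234 = -234$)
$J = - \frac{523}{389}$ ($J = 523 \left(- \frac{1}{389}\right) = - \frac{523}{389} \approx -1.3445$)
$Y{\left(N \right)} = \sqrt{- \frac{523}{389} + N}$ ($Y{\left(N \right)} = \sqrt{N - \frac{523}{389}} = \sqrt{- \frac{523}{389} + N}$)
$\sqrt{Y{\left(H \right)} + X} = \sqrt{\frac{\sqrt{-203447 + 151321 \left(-234\right)}}{389} + 342803} = \sqrt{\frac{\sqrt{-203447 - 35409114}}{389} + 342803} = \sqrt{\frac{\sqrt{-35612561}}{389} + 342803} = \sqrt{\frac{i \sqrt{35612561}}{389} + 342803} = \sqrt{342803 + \frac{i \sqrt{35612561}}{389}}$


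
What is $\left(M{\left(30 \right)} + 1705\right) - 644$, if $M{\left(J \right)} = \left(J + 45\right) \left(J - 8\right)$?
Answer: $2711$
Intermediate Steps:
$M{\left(J \right)} = \left(-8 + J\right) \left(45 + J\right)$ ($M{\left(J \right)} = \left(45 + J\right) \left(-8 + J\right) = \left(-8 + J\right) \left(45 + J\right)$)
$\left(M{\left(30 \right)} + 1705\right) - 644 = \left(\left(-360 + 30^{2} + 37 \cdot 30\right) + 1705\right) - 644 = \left(\left(-360 + 900 + 1110\right) + 1705\right) - 644 = \left(1650 + 1705\right) - 644 = 3355 - 644 = 2711$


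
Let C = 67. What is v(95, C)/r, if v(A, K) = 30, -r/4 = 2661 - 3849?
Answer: 5/792 ≈ 0.0063131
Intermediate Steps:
r = 4752 (r = -4*(2661 - 3849) = -4*(-1188) = 4752)
v(95, C)/r = 30/4752 = 30*(1/4752) = 5/792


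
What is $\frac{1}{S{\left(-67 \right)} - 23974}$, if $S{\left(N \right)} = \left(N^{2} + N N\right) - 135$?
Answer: $- \frac{1}{15131} \approx -6.6089 \cdot 10^{-5}$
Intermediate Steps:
$S{\left(N \right)} = -135 + 2 N^{2}$ ($S{\left(N \right)} = \left(N^{2} + N^{2}\right) - 135 = 2 N^{2} - 135 = -135 + 2 N^{2}$)
$\frac{1}{S{\left(-67 \right)} - 23974} = \frac{1}{\left(-135 + 2 \left(-67\right)^{2}\right) - 23974} = \frac{1}{\left(-135 + 2 \cdot 4489\right) - 23974} = \frac{1}{\left(-135 + 8978\right) - 23974} = \frac{1}{8843 - 23974} = \frac{1}{-15131} = - \frac{1}{15131}$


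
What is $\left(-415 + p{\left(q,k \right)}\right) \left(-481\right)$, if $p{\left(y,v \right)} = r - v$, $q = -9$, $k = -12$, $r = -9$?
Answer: $198172$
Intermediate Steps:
$p{\left(y,v \right)} = -9 - v$
$\left(-415 + p{\left(q,k \right)}\right) \left(-481\right) = \left(-415 - -3\right) \left(-481\right) = \left(-415 + \left(-9 + 12\right)\right) \left(-481\right) = \left(-415 + 3\right) \left(-481\right) = \left(-412\right) \left(-481\right) = 198172$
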